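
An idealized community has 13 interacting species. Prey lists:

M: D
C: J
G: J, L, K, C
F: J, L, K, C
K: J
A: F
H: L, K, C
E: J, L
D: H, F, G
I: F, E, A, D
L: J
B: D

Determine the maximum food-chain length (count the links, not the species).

4 links

One longest chain: J → L → H → D → B.
It has 5 species and 4 links.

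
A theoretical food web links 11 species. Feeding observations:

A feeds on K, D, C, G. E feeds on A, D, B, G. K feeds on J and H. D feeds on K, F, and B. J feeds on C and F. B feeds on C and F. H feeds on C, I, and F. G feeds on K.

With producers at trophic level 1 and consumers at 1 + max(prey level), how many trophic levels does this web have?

Producers (level 1): F, I, C.
F → H → K → D → A → E gives E level 6.
No species has a prey at level 6, so no species reaches level 7.

6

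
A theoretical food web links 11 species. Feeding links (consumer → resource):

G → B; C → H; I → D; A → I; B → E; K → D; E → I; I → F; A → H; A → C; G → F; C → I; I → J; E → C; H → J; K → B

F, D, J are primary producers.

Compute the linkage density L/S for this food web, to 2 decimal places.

There are L = 16 links among S = 11 species.
L/S = 16/11 = 1.4545 ≈ 1.45.

L/S = 1.45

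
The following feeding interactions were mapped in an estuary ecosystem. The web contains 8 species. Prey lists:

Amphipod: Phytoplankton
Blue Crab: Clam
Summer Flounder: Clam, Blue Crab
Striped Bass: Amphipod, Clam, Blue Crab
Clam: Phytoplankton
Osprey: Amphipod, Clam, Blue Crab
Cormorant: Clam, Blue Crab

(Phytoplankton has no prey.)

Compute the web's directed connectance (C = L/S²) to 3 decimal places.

C = 0.203

The web has S = 8 species and L = 13 feeding links.
C = L / S² = 13 / 64 = 0.2031 ≈ 0.203.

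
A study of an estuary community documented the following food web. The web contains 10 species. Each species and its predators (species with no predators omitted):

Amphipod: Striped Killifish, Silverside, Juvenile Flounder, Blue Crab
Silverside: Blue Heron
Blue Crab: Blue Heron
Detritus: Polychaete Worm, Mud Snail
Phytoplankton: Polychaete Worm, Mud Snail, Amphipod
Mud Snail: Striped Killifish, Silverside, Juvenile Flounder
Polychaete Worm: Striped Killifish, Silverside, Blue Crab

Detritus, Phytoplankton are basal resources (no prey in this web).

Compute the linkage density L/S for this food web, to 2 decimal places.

L/S = 1.70

There are L = 17 links among S = 10 species.
L/S = 17/10 = 1.7000 ≈ 1.70.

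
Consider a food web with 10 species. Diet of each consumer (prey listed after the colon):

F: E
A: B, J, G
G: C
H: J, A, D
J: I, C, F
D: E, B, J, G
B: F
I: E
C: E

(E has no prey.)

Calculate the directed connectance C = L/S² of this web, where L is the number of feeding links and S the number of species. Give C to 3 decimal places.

The web has S = 10 species and L = 18 feeding links.
C = L / S² = 18 / 100 = 0.1800 ≈ 0.180.

C = 0.180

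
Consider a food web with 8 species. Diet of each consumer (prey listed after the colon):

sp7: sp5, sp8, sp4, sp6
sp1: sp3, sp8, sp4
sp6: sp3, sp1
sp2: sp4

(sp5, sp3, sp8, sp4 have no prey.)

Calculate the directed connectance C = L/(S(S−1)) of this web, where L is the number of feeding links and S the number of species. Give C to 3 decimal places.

C = 0.179

The web has S = 8 species and L = 10 feeding links.
C = L / (S(S−1)) = 10 / 56 = 0.1786 ≈ 0.179.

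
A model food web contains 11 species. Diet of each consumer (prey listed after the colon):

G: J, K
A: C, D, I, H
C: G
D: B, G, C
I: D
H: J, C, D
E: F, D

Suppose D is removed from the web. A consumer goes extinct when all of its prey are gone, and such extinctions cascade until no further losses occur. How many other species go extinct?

1

Remove D.
Round 1: I (all prey gone) → extinct.
No further losses. Total secondary extinctions: 1.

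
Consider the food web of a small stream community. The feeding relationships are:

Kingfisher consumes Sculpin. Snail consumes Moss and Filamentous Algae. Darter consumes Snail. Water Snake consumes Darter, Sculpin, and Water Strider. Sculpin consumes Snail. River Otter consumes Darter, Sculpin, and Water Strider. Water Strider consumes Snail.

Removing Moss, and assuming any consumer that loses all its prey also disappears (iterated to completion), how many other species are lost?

Remove Moss.
Every predator of it retains at least one other prey: Snail still has Filamentous Algae.
No consumer loses all prey, so no secondary extinctions occur.

0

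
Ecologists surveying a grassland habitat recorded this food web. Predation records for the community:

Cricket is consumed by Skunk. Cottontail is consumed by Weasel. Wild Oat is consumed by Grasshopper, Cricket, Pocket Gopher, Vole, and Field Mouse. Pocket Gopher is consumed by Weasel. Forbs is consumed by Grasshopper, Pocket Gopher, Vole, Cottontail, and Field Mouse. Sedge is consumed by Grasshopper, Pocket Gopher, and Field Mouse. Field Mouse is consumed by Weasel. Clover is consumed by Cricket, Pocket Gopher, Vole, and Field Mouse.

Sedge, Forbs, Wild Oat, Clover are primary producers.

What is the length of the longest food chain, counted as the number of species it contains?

One longest chain: Wild Oat → Cricket → Skunk.
It has 3 species and 2 links.

3 species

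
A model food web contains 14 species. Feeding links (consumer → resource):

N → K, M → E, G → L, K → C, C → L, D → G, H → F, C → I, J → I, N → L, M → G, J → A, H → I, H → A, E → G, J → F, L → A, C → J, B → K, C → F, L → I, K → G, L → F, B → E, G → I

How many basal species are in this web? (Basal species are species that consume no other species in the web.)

Basal species (no prey listed): I, F, A.
Count: 3.

3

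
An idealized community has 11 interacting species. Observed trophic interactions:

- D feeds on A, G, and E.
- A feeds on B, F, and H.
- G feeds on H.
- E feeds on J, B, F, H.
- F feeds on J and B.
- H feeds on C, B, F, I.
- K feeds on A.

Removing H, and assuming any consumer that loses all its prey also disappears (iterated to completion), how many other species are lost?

Remove H.
Round 1: G (all prey gone) → extinct.
No further losses. Total secondary extinctions: 1.

1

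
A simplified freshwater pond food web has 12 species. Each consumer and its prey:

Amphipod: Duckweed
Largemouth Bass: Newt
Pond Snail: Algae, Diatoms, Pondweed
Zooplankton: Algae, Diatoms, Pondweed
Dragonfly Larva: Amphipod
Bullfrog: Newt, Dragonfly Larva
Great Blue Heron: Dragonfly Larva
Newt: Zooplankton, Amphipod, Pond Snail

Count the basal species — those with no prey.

Basal species (no prey listed): Algae, Diatoms, Pondweed, Duckweed.
Count: 4.

4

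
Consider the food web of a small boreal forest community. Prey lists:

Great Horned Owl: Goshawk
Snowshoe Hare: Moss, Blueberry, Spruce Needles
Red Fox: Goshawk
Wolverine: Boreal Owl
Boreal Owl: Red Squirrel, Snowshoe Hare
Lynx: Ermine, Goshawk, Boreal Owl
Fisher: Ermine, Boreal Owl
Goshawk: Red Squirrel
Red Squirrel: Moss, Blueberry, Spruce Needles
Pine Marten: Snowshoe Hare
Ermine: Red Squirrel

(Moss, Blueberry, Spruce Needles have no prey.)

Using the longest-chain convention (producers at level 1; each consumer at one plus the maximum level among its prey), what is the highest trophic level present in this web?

Producers (level 1): Moss, Blueberry, Spruce Needles.
Moss → Red Squirrel → Boreal Owl → Lynx gives Lynx level 4.
No species has a prey at level 4, so no species reaches level 5.

4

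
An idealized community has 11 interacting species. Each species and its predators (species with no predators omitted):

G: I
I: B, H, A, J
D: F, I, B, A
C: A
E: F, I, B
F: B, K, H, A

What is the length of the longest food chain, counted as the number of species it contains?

One longest chain: D → F → B.
It has 3 species and 2 links.

3 species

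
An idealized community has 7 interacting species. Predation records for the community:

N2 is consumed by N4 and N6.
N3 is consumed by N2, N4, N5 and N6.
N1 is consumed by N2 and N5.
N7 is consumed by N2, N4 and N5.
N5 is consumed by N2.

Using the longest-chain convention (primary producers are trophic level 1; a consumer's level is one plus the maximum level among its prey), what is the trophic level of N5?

N3 is a producer → level 1.
N5 eats N3 (level 1); other prey at levels: N7 1, N1 1 → level 2.

Trophic level 2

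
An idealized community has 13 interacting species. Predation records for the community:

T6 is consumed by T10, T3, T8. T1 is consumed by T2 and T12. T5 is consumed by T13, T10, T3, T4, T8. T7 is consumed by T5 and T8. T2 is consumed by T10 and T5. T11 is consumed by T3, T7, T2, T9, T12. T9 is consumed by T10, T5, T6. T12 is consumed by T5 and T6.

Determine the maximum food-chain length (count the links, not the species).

One longest chain: T11 → T12 → T6 → T8.
It has 4 species and 3 links.

3 links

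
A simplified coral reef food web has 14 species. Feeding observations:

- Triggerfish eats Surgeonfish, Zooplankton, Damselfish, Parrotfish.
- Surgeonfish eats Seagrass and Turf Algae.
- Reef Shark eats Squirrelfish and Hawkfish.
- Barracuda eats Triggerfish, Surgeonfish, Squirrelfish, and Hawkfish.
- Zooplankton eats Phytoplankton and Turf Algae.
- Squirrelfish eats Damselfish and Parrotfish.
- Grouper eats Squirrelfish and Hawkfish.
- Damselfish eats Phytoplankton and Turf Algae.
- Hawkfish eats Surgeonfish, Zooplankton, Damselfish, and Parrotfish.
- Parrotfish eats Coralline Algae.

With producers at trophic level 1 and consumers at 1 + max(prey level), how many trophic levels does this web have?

4

Producers (level 1): Turf Algae, Phytoplankton, Coralline Algae, Seagrass.
Coralline Algae → Parrotfish → Squirrelfish → Reef Shark gives Reef Shark level 4.
No species has a prey at level 4, so no species reaches level 5.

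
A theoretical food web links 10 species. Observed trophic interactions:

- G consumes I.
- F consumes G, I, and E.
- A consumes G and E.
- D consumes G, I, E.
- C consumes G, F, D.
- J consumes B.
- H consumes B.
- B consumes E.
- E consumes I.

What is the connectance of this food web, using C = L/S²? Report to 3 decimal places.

C = 0.160

The web has S = 10 species and L = 16 feeding links.
C = L / S² = 16 / 100 = 0.1600 ≈ 0.160.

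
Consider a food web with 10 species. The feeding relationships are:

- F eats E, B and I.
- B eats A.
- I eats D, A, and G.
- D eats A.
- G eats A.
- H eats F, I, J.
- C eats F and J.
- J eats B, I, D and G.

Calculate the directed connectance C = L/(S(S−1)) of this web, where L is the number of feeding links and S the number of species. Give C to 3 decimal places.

C = 0.200

The web has S = 10 species and L = 18 feeding links.
C = L / (S(S−1)) = 18 / 90 = 0.2000 ≈ 0.200.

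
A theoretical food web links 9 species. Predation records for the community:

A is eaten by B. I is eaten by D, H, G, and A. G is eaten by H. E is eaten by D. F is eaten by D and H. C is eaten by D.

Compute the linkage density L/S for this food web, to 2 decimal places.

There are L = 10 links among S = 9 species.
L/S = 10/9 = 1.1111 ≈ 1.11.

L/S = 1.11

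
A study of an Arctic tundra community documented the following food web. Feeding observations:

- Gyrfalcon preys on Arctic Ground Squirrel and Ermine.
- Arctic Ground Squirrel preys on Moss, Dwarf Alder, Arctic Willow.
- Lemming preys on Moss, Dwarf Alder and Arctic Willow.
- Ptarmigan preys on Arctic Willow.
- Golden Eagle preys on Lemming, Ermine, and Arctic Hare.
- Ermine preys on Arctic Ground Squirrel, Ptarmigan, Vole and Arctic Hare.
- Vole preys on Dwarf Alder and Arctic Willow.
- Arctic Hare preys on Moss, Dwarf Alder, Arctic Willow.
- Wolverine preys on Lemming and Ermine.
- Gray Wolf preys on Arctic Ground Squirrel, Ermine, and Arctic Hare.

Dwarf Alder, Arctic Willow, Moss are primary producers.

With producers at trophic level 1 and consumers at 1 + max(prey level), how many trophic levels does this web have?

4

Producers (level 1): Dwarf Alder, Arctic Willow, Moss.
Arctic Willow → Ptarmigan → Ermine → Gray Wolf gives Gray Wolf level 4.
No species has a prey at level 4, so no species reaches level 5.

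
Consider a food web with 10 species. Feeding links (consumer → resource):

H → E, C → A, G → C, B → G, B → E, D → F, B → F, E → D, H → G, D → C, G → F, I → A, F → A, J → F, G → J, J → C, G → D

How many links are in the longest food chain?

One longest chain: A → C → D → G → B.
It has 5 species and 4 links.

4 links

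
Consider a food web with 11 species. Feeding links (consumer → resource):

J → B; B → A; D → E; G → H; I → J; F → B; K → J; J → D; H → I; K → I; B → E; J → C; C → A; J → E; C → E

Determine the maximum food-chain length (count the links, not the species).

5 links

One longest chain: E → D → J → I → H → G.
It has 6 species and 5 links.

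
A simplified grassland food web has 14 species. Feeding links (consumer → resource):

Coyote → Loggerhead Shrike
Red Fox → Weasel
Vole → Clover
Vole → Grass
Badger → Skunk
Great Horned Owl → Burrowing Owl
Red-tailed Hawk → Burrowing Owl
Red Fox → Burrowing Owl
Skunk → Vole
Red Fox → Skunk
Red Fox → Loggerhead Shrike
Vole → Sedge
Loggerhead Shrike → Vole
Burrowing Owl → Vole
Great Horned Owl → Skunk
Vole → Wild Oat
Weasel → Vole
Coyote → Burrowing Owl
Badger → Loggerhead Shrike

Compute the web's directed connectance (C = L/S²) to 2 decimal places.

C = 0.10

The web has S = 14 species and L = 19 feeding links.
C = L / S² = 19 / 196 = 0.0969 ≈ 0.10.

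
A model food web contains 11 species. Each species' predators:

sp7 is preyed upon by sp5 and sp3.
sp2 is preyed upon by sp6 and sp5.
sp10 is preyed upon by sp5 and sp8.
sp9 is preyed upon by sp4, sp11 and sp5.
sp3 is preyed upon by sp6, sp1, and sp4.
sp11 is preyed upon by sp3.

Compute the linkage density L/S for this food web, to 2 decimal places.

There are L = 13 links among S = 11 species.
L/S = 13/11 = 1.1818 ≈ 1.18.

L/S = 1.18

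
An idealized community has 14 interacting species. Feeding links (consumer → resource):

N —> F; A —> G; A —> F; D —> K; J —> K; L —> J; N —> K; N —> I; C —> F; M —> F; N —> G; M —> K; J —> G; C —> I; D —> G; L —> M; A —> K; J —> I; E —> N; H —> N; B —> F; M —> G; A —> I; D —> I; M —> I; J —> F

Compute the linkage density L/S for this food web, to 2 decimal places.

L/S = 1.86

There are L = 26 links among S = 14 species.
L/S = 26/14 = 1.8571 ≈ 1.86.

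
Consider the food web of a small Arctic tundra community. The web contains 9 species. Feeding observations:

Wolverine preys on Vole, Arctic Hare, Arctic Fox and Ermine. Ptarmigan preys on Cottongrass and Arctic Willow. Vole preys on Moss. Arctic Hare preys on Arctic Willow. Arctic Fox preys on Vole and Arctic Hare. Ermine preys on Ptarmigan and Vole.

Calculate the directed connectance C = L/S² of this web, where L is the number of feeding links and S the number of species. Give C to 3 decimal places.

The web has S = 9 species and L = 12 feeding links.
C = L / S² = 12 / 81 = 0.1481 ≈ 0.148.

C = 0.148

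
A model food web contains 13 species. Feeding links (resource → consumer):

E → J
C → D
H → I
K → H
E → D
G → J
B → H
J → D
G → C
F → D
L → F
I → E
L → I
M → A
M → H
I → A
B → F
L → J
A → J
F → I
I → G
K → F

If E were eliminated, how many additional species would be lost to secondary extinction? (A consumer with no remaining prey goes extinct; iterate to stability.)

Remove E.
Every predator of it retains at least one other prey: J still has L, G, A; D still has F, J, C.
No consumer loses all prey, so no secondary extinctions occur.

0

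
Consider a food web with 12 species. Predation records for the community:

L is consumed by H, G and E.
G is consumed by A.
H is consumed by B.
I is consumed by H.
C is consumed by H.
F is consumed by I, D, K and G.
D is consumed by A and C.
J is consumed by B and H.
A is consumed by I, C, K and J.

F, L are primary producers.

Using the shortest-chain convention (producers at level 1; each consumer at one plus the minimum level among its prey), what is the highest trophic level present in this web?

Producers (level 1): F, L.
Following each consumer down to its lowest-level prey: F → G → A → J (levels 1 through 4).
All prey of J (A 3) are at level 3 or above, so J is at level 1 + 3 = 4.
Every consumer has at least one prey at level 3 or below, so none exceeds level 4.

4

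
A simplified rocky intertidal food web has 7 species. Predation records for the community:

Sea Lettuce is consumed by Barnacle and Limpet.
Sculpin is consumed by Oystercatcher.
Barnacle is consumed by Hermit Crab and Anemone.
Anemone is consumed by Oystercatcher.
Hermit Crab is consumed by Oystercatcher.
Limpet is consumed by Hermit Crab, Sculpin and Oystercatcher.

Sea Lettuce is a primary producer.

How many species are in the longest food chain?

One longest chain: Sea Lettuce → Barnacle → Hermit Crab → Oystercatcher.
It has 4 species and 3 links.

4 species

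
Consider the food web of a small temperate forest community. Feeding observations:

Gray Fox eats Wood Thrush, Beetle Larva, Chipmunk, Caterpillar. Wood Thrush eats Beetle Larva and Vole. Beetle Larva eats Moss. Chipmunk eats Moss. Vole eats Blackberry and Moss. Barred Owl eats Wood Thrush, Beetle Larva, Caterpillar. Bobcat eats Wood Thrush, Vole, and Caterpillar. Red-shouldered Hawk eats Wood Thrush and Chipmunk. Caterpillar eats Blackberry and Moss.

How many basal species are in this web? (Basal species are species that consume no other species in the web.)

Basal species (no prey listed): Moss, Blackberry.
Count: 2.

2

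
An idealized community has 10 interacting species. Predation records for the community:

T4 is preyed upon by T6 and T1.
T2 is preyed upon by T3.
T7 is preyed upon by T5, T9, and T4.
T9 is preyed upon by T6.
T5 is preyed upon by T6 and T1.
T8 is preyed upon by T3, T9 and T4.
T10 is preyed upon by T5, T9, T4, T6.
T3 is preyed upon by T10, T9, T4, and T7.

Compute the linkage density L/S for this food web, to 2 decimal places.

There are L = 20 links among S = 10 species.
L/S = 20/10 = 2.0000 ≈ 2.00.

L/S = 2.00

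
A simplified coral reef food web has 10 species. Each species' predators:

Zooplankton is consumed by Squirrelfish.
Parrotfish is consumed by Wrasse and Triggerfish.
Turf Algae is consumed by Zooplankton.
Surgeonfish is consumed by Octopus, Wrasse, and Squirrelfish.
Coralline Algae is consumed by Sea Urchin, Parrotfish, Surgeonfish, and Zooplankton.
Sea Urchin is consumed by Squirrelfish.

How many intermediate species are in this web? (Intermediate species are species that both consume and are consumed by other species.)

4

Intermediate species (has both prey and predators): Surgeonfish, Parrotfish, Zooplankton, Sea Urchin.
Count: 4.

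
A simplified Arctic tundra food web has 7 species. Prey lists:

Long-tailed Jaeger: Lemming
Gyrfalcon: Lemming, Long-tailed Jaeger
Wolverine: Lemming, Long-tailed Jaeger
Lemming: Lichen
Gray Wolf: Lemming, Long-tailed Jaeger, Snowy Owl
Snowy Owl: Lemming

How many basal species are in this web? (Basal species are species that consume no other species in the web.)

Basal species (no prey listed): Lichen.
Count: 1.

1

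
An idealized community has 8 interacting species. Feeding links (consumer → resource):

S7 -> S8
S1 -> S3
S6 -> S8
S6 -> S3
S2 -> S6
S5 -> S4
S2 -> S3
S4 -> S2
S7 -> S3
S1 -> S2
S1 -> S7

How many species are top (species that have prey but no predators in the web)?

Top species (has prey, but nothing eats it): S1, S5.
Count: 2.

2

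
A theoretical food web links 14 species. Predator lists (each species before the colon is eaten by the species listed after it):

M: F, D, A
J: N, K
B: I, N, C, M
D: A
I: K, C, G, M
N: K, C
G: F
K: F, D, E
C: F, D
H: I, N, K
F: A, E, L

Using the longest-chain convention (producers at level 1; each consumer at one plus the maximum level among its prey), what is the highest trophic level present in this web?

5

Producers (level 1): J, H, B.
H → I → M → F → E gives E level 5.
No species has a prey at level 5, so no species reaches level 6.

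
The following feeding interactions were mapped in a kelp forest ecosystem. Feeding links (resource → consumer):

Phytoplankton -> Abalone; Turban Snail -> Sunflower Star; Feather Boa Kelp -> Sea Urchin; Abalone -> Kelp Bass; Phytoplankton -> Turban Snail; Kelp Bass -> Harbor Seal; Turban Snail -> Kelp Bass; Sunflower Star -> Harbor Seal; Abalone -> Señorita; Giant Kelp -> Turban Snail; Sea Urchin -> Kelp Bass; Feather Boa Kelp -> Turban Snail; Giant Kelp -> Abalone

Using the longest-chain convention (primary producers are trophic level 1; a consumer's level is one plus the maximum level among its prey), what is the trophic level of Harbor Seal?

Phytoplankton is a producer → level 1.
Turban Snail eats Phytoplankton (level 1); other prey at levels: Feather Boa Kelp 1, Giant Kelp 1 → level 2.
Kelp Bass eats Turban Snail (level 2); other prey at levels: Sea Urchin 2, Abalone 2 → level 3.
Harbor Seal eats Kelp Bass (level 3); other prey at levels: Sunflower Star 3 → level 4.

Trophic level 4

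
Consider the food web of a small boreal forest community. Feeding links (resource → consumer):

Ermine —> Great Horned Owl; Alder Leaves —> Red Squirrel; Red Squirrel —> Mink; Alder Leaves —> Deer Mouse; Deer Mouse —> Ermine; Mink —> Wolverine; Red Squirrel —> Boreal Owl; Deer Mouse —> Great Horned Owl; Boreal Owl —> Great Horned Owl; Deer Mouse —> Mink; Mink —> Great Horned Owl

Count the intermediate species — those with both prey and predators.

Intermediate species (has both prey and predators): Red Squirrel, Deer Mouse, Boreal Owl, Mink, Ermine.
Count: 5.

5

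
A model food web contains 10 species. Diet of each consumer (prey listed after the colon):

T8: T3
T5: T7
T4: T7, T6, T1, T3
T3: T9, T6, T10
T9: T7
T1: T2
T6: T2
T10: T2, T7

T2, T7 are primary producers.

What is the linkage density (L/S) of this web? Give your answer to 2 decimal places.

There are L = 14 links among S = 10 species.
L/S = 14/10 = 1.4000 ≈ 1.40.

L/S = 1.40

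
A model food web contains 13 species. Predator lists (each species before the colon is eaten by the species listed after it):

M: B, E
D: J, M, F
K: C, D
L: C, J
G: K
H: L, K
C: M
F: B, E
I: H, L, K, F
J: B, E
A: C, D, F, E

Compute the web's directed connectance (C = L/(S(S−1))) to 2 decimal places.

The web has S = 13 species and L = 25 feeding links.
C = L / (S(S−1)) = 25 / 156 = 0.1603 ≈ 0.16.

C = 0.16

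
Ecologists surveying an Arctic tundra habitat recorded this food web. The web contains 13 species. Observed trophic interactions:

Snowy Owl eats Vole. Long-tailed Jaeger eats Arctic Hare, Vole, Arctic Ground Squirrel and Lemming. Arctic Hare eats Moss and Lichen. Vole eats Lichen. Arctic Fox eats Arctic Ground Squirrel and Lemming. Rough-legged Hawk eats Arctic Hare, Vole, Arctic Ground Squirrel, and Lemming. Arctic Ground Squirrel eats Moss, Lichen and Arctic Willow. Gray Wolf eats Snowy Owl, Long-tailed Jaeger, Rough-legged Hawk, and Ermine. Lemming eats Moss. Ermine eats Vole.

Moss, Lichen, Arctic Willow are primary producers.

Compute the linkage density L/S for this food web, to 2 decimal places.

There are L = 23 links among S = 13 species.
L/S = 23/13 = 1.7692 ≈ 1.77.

L/S = 1.77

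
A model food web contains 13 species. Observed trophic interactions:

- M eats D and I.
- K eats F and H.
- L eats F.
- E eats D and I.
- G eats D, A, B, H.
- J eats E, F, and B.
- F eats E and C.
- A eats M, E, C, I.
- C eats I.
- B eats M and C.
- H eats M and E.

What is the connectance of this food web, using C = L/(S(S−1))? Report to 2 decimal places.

The web has S = 13 species and L = 25 feeding links.
C = L / (S(S−1)) = 25 / 156 = 0.1603 ≈ 0.16.

C = 0.16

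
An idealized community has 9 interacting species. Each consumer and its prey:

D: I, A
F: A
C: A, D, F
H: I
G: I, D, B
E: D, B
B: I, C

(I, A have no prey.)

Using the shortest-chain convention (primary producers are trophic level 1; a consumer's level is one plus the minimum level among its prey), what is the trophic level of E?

I is a producer → level 1.
D eats I → level 2.
E eats D → level 3.
No prey of E is below level 2, so 3 is the minimum.

Trophic level 3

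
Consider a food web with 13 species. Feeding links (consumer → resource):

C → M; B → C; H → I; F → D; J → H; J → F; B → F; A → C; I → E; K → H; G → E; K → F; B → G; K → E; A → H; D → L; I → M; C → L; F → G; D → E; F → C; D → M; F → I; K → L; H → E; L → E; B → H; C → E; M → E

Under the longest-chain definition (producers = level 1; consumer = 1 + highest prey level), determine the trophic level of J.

Trophic level 5

E is a producer → level 1.
M eats E → level 2.
I eats M (level 2); other prey at levels: E 1 → level 3.
F eats I (level 3); other prey at levels: G 2, D 3, C 3 → level 4.
J eats F (level 4); other prey at levels: H 4 → level 5.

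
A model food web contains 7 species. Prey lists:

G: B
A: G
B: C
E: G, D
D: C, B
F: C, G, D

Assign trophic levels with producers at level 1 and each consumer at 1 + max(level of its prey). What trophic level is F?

Trophic level 4

C is a producer → level 1.
B eats C → level 2.
G eats B → level 3.
F eats G (level 3); other prey at levels: C 1, D 3 → level 4.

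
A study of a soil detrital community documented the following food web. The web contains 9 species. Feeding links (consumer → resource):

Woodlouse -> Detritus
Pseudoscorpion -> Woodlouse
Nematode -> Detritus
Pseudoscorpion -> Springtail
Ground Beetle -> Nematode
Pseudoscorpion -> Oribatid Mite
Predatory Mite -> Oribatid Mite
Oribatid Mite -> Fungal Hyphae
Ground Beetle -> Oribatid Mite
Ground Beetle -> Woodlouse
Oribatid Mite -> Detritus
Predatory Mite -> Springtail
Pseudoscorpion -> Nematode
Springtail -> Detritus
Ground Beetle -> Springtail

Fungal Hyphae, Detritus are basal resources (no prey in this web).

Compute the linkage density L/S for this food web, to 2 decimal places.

There are L = 15 links among S = 9 species.
L/S = 15/9 = 1.6667 ≈ 1.67.

L/S = 1.67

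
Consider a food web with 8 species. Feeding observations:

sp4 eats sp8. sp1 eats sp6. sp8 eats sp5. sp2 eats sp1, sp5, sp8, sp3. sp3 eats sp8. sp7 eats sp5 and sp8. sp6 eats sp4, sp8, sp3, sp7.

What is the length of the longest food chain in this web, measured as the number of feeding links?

5 links

One longest chain: sp5 → sp8 → sp4 → sp6 → sp1 → sp2.
It has 6 species and 5 links.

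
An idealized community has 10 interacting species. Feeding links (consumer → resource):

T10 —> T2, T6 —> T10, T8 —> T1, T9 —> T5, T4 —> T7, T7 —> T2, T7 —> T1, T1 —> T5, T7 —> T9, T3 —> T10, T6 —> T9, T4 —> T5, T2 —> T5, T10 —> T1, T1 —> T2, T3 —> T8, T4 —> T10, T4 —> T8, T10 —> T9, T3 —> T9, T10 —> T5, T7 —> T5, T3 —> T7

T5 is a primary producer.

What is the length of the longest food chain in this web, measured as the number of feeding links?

4 links

One longest chain: T5 → T2 → T1 → T7 → T4.
It has 5 species and 4 links.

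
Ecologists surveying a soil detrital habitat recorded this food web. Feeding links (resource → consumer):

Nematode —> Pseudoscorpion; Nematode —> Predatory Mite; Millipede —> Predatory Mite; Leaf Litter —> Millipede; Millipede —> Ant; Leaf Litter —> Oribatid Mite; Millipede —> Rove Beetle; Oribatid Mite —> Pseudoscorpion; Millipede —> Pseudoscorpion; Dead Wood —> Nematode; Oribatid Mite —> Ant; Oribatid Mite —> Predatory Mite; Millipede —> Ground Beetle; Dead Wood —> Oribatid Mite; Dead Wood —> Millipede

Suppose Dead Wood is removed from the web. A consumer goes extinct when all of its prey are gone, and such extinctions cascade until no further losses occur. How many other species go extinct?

Remove Dead Wood.
Round 1: Nematode (all prey gone) → extinct.
No further losses. Total secondary extinctions: 1.

1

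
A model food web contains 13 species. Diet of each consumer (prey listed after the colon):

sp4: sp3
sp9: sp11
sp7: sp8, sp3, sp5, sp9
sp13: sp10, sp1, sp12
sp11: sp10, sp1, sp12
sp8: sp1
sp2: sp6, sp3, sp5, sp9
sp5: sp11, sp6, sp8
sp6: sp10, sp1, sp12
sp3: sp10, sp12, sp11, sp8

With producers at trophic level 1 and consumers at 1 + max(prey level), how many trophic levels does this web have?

Producers (level 1): sp10, sp1, sp12.
sp10 → sp11 → sp5 → sp7 gives sp7 level 4.
No species has a prey at level 4, so no species reaches level 5.

4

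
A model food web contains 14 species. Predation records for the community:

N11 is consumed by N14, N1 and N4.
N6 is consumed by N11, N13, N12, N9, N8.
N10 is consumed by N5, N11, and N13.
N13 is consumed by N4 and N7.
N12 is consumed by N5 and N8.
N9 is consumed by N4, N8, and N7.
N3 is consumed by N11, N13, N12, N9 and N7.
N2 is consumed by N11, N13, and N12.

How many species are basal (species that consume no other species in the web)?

4

Basal species (no prey listed): N6, N2, N3, N10.
Count: 4.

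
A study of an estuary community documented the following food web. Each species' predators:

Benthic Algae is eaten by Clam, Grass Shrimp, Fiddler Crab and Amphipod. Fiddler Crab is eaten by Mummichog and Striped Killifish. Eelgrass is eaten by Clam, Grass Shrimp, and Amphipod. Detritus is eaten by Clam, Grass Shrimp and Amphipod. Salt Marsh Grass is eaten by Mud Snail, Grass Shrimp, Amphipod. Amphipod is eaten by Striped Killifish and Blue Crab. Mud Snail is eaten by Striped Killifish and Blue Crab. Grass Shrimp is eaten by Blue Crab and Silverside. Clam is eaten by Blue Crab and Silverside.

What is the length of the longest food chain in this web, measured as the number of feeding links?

One longest chain: Benthic Algae → Fiddler Crab → Mummichog.
It has 3 species and 2 links.

2 links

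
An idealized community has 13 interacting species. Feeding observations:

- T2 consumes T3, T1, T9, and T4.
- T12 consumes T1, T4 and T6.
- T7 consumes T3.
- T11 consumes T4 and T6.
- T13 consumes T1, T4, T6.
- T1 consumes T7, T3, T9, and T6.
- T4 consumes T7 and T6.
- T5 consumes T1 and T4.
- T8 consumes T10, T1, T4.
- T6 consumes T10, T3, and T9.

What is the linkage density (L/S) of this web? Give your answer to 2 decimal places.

There are L = 27 links among S = 13 species.
L/S = 27/13 = 2.0769 ≈ 2.08.

L/S = 2.08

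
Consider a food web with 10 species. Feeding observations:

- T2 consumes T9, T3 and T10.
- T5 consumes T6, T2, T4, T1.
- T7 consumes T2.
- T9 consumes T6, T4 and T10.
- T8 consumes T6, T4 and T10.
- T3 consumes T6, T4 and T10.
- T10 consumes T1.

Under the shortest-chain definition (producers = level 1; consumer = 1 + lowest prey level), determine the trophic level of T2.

Trophic level 3

T1 is a producer → level 1.
T10 eats T1 → level 2.
T2 eats T10 → level 3.
No prey of T2 is below level 2, so 3 is the minimum.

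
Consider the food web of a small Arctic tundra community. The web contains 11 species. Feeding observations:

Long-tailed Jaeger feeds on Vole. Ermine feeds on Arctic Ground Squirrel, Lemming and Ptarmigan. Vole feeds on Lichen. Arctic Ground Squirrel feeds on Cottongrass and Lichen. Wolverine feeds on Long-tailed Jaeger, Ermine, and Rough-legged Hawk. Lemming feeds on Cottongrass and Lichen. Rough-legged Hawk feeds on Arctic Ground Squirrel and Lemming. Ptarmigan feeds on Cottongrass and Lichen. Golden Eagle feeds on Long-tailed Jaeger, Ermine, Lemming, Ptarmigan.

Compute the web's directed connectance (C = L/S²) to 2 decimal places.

The web has S = 11 species and L = 20 feeding links.
C = L / S² = 20 / 121 = 0.1653 ≈ 0.17.

C = 0.17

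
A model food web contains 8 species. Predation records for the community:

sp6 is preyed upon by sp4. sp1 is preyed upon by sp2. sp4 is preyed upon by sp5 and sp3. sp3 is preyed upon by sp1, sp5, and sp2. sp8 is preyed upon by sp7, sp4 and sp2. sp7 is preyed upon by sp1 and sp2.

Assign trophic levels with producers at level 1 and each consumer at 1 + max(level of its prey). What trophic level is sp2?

Trophic level 5

sp8 is a producer → level 1.
sp4 eats sp8 (level 1); other prey at levels: sp6 1 → level 2.
sp3 eats sp4 → level 3.
sp1 eats sp3 (level 3); other prey at levels: sp7 2 → level 4.
sp2 eats sp1 (level 4); other prey at levels: sp8 1, sp7 2, sp3 3 → level 5.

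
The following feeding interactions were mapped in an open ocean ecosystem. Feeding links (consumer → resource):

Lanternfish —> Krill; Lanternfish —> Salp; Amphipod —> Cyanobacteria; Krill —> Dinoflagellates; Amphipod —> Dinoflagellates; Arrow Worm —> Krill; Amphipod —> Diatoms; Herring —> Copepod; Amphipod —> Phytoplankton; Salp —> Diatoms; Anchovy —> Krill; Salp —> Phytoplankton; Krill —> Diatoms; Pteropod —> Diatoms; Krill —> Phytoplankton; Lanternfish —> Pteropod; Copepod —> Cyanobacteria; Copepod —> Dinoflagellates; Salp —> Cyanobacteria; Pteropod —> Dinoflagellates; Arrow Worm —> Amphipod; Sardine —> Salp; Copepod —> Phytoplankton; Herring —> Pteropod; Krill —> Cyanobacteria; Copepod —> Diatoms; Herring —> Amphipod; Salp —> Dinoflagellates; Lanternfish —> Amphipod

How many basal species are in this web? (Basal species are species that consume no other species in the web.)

Basal species (no prey listed): Diatoms, Dinoflagellates, Cyanobacteria, Phytoplankton.
Count: 4.

4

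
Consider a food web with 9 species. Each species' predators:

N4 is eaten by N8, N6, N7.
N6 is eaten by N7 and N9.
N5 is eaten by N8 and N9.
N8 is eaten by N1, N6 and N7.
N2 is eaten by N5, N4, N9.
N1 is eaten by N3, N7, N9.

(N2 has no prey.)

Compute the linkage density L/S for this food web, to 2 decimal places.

There are L = 16 links among S = 9 species.
L/S = 16/9 = 1.7778 ≈ 1.78.

L/S = 1.78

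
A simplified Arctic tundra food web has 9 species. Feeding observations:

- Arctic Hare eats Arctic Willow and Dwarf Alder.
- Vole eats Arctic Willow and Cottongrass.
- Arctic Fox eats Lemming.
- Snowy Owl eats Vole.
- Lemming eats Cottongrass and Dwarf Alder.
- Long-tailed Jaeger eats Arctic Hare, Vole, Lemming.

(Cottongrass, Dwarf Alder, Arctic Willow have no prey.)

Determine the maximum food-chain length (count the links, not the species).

One longest chain: Cottongrass → Vole → Snowy Owl.
It has 3 species and 2 links.

2 links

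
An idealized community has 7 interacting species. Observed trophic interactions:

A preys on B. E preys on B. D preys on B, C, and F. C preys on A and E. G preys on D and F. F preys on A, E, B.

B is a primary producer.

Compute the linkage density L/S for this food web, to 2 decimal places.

There are L = 12 links among S = 7 species.
L/S = 12/7 = 1.7143 ≈ 1.71.

L/S = 1.71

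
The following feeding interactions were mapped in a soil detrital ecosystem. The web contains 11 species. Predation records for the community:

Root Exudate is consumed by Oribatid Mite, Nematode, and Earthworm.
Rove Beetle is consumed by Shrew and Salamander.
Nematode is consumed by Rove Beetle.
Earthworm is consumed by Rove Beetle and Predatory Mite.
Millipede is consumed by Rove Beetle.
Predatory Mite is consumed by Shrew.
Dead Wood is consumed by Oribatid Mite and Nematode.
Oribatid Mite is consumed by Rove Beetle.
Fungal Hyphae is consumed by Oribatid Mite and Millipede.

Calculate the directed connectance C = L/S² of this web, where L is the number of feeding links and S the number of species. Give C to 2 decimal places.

C = 0.12

The web has S = 11 species and L = 15 feeding links.
C = L / S² = 15 / 121 = 0.1240 ≈ 0.12.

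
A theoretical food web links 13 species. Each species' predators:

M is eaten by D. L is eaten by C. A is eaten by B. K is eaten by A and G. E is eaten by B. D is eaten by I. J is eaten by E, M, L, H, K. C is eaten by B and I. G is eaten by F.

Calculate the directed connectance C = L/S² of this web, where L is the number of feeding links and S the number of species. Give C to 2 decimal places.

The web has S = 13 species and L = 15 feeding links.
C = L / S² = 15 / 169 = 0.0888 ≈ 0.09.

C = 0.09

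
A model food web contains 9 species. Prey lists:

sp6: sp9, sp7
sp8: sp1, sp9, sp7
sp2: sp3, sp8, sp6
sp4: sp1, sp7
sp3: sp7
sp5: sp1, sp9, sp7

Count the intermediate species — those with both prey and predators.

Intermediate species (has both prey and predators): sp3, sp8, sp6.
Count: 3.

3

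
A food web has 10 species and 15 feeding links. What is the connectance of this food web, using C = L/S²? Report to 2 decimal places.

C = 0.15

The web has S = 10 species and L = 15 feeding links.
C = L / S² = 15 / 100 = 0.1500 ≈ 0.15.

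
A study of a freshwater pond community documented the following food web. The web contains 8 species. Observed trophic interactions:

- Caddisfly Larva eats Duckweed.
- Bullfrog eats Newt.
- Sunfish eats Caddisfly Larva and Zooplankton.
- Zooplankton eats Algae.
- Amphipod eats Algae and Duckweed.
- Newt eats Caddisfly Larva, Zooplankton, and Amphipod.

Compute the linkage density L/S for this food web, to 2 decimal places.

L/S = 1.25

There are L = 10 links among S = 8 species.
L/S = 10/8 = 1.2500 ≈ 1.25.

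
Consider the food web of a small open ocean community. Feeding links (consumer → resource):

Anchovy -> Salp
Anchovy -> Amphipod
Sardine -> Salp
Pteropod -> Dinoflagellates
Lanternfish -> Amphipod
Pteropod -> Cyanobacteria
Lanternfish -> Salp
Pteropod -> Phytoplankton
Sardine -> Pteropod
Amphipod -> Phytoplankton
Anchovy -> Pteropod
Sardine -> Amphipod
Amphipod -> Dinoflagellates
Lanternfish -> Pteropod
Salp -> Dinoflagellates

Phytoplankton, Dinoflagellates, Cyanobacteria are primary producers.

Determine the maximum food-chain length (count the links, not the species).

2 links

One longest chain: Phytoplankton → Pteropod → Sardine.
It has 3 species and 2 links.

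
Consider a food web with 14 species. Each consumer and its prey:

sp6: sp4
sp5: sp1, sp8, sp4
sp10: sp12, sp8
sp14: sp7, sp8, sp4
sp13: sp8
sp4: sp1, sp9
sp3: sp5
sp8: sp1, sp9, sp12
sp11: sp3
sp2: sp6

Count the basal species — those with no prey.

Basal species (no prey listed): sp7, sp1, sp9, sp12.
Count: 4.

4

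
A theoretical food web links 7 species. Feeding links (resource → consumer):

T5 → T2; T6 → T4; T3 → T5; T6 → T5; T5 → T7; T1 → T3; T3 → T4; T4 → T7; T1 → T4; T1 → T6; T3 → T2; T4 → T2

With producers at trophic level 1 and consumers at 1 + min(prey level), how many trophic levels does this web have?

Producers (level 1): T1.
Following each consumer down to its lowest-level prey: T1 → T3 → T5 (levels 1 through 3).
All prey of T5 (T3 2, T6 2) are at level 2 or above, so T5 is at level 1 + 2 = 3.
Every consumer has at least one prey at level 2 or below, so none exceeds level 3.

3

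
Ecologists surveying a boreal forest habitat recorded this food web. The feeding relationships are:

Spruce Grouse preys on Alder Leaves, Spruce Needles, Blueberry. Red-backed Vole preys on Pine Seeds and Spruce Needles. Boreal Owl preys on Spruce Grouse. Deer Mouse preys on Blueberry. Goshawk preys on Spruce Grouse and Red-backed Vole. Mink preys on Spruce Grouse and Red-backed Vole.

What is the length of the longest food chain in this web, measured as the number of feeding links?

One longest chain: Blueberry → Spruce Grouse → Mink.
It has 3 species and 2 links.

2 links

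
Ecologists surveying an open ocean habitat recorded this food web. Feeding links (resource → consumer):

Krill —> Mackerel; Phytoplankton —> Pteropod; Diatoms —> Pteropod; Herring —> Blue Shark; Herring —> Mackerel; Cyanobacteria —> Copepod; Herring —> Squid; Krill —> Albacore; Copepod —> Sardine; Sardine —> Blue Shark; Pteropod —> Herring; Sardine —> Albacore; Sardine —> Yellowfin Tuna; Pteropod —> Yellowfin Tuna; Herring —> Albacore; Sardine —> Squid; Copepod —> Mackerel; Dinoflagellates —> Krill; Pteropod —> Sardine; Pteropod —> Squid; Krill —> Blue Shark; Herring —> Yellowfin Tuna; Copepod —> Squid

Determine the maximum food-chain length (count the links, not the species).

One longest chain: Cyanobacteria → Copepod → Sardine → Blue Shark.
It has 4 species and 3 links.

3 links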